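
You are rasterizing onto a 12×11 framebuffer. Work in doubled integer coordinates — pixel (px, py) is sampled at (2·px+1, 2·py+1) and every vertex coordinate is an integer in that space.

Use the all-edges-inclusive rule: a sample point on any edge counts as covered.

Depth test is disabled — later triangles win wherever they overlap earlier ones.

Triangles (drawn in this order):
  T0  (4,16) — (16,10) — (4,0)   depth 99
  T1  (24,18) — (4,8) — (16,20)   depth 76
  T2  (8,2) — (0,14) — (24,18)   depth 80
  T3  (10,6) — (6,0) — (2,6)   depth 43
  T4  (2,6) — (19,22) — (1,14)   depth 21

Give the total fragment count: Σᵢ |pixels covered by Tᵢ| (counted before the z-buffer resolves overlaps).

T0:
  2·area = 192  (B↔C swapped to make it positive)
  edge (4, 16)→(4, 0): d=(0,-16) inclusive
  edge (4, 0)→(16, 10): d=(12,10) inclusive
  edge (16, 10)→(4, 16): d=(-12,6) inclusive
    (2,0)@(5, 1): e=[16,2,174] → X
    (3,0)@(7, 1): e=[48,-18,162] → .
    (2,1)@(5, 3): e=[16,26,150] → X
    (3,1)@(7, 3): e=[48,6,138] → X
    (4,1)@(9, 3): e=[80,-14,126] → .
    (2,2)@(5, 5): e=[16,50,126] → X
    (4,2)@(9, 5): e=[80,10,102] → X
    (5,2)@(11, 5): e=[112,-10,90] → .
    (2,3)@(5, 7): e=[16,74,102] → X
    (5,3)@(11, 7): e=[112,14,66] → X
    (6,3)@(13, 7): e=[144,-6,54] → .
    (2,4)@(5, 9): e=[16,98,78] → X
  covered (24 px):
    . . X . . . . . . . . .
    . . X X . . . . . . . .
    . . X X X . . . . . . .
    . . X X X X . . . . . .
    . . X X X X X . . . . .
    . . X X X X X . . . . .
    . . X X X . . . . . . .
    . . X . . . . . . . . .
    . . . . . . . . . . . .
    . . . . . . . . . . . .
    . . . . . . . . . . . .
T1:
  2·area = 120  (B↔C swapped to make it positive)
  edge (24, 18)→(16, 20): d=(-8,2) inclusive
  edge (16, 20)→(4, 8): d=(-12,-12) inclusive
  edge (4, 8)→(24, 18): d=(20,10) inclusive
    (0,2)@(1, 5): e=[150,0,-30] → .  [on edge]
    (1,3)@(3, 7): e=[130,0,-10] → .  [on edge]
    (2,4)@(5, 9): e=[110,0,10] → X  [on edge]
    (3,4)@(7, 9): e=[106,24,-10] → .
    (2,5)@(5, 11): e=[94,-24,50] → .
    (3,5)@(7, 11): e=[90,0,30] → X  [on edge]
    (4,5)@(9, 11): e=[86,24,10] → X
    (5,5)@(11, 11): e=[82,48,-10] → .
    (3,6)@(7, 13): e=[74,-24,70] → .
    (4,6)@(9, 13): e=[70,0,50] → X  [on edge]
    (5,6)@(11, 13): e=[66,24,30] → X
    (6,6)@(13, 13): e=[62,48,10] → X
    (5,7)@(11, 15): e=[50,0,70] → X  [on edge]
    (6,8)@(13, 17): e=[30,0,90] → X  [on edge]
    (7,9)@(15, 19): e=[10,0,110] → X  [on edge]
    (8,10)@(17, 21): e=[-10,0,130] → .  [on edge]
  covered (18 px):
    . . . . . . . . . . . .
    . . . . . . . . . . . .
    . . . . . . . . . . . .
    . . . . . . . . . . . .
    . . X . . . . . . . . .
    . . . X X . . . . . . .
    . . . . X X X . . . . .
    . . . . . X X X X . . .
    . . . . . . X X X X X .
    . . . . . . . X X X . .
    . . . . . . . . . . . .
T2:
  2·area = 320  (B↔C swapped to make it positive)
  edge (8, 2)→(24, 18): d=(16,16) inclusive
  edge (24, 18)→(0, 14): d=(-24,-4) inclusive
  edge (0, 14)→(8, 2): d=(8,-12) inclusive
    (3,0)@(7, 1): e=[0,340,-20] → .  [on edge]
    (4,1)@(9, 3): e=[0,300,20] → X  [on edge]
    (5,1)@(11, 3): e=[-32,308,44] → .
    (3,2)@(7, 5): e=[64,244,12] → X
    (5,2)@(11, 5): e=[0,260,60] → X  [on edge]
    (6,2)@(13, 5): e=[-32,268,84] → .
    (2,3)@(5, 7): e=[128,188,4] → X
    (6,3)@(13, 7): e=[0,220,100] → X  [on edge]
    (7,3)@(15, 7): e=[-32,228,124] → .
    (2,4)@(5, 9): e=[160,140,20] → X
    (7,4)@(15, 9): e=[0,180,140] → X  [on edge]
    (8,4)@(17, 9): e=[-32,188,164] → .
    (8,5)@(17, 11): e=[0,140,180] → X  [on edge]
    (9,6)@(19, 13): e=[0,100,220] → X  [on edge]
    (10,7)@(21, 15): e=[0,60,260] → X  [on edge]
    (11,8)@(23, 17): e=[0,20,300] → X  [on edge]
  covered (44 px):
    . . . . . . . . . . . .
    . . . . X . . . . . . .
    . . . X X X . . . . . .
    . . X X X X X . . . . .
    . . X X X X X X . . . .
    . X X X X X X X X . . .
    X X X X X X X X X X . .
    . . . X X X X X X X X .
    . . . . . . . . . X X X
    . . . . . . . . . . . .
    . . . . . . . . . . . .
T3:
  2·area = 48  (B↔C swapped to make it positive)
  edge (10, 6)→(2, 6): d=(-8,0) inclusive
  edge (2, 6)→(6, 0): d=(4,-6) inclusive
  edge (6, 0)→(10, 6): d=(4,6) inclusive
    (2,1)@(5, 3): e=[24,6,18] → X
    (3,1)@(7, 3): e=[24,18,6] → X
    (4,1)@(9, 3): e=[24,30,-6] → .
    (1,2)@(3, 5): e=[8,2,38] → X
    (4,2)@(9, 5): e=[8,38,2] → X
    (5,2)@(11, 5): e=[8,50,-10] → .
    (1,3)@(3, 7): e=[-8,10,46] → .
    (2,3)@(5, 7): e=[-8,22,34] → .
    (3,3)@(7, 7): e=[-8,34,22] → .
    (4,3)@(9, 7): e=[-8,46,10] → .
  covered (6 px):
    . . . . . . . . . . . .
    . . X X . . . . . . . .
    . X X X X . . . . . . .
    . . . . . . . . . . . .
    . . . . . . . . . . . .
    . . . . . . . . . . . .
    . . . . . . . . . . . .
    . . . . . . . . . . . .
    . . . . . . . . . . . .
    . . . . . . . . . . . .
    . . . . . . . . . . . .
T4:
  2·area = 152
  edge (2, 6)→(19, 22): d=(17,16) inclusive
  edge (19, 22)→(1, 14): d=(-18,-8) inclusive
  edge (1, 14)→(2, 6): d=(1,-8) inclusive
    (1,3)@(3, 7): e=[1,142,9] → X
    (2,3)@(5, 7): e=[-31,158,25] → .
    (1,4)@(3, 9): e=[35,106,11] → X
    (2,4)@(5, 9): e=[3,122,27] → X
    (3,4)@(7, 9): e=[-29,138,43] → .
    (1,5)@(3, 11): e=[69,70,13] → X
    (3,5)@(7, 11): e=[5,102,45] → X
    (4,5)@(9, 11): e=[-27,118,61] → .
    (1,6)@(3, 13): e=[103,34,15] → X
    (4,6)@(9, 13): e=[7,82,63] → X
    (5,6)@(11, 13): e=[-25,98,79] → .
    (1,7)@(3, 15): e=[137,-2,17] → .
  covered (20 px):
    . . . . . . . . . . . .
    . . . . . . . . . . . .
    . . . . . . . . . . . .
    . X . . . . . . . . . .
    . X X . . . . . . . . .
    . X X X . . . . . . . .
    . X X X X . . . . . . .
    . . X X X X . . . . . .
    . . . . X X X . . . . .
    . . . . . . X X . . . .
    . . . . . . . . X . . .

Final: 112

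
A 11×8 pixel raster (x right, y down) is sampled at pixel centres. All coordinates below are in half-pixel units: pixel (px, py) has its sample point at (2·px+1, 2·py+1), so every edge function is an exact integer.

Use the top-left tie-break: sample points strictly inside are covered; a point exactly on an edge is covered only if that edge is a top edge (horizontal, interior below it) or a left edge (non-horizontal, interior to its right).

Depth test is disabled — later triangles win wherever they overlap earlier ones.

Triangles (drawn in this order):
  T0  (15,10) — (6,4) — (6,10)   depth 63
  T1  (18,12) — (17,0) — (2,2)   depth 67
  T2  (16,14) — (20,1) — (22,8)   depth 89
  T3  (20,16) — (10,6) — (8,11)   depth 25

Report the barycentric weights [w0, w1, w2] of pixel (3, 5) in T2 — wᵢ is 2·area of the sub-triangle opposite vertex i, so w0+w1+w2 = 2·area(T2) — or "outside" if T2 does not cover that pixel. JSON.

T0:
  2·area = 54  (B↔C swapped to make it positive)
  edge (15, 10)→(6, 10): d=(-9,0) right/bottom  bias=-1
  edge (6, 10)→(6, 4): d=(0,-6) top-left  bias=+0
  edge (6, 4)→(15, 10): d=(9,6) right/bottom  bias=-1
    (3,2)@(7, 5): e=[45,6,3] → #
    (4,2)@(9, 5): e=[45,18,-9] → ·
    (3,3)@(7, 7): e=[27,6,21] → #
    (4,3)@(9, 7): e=[27,18,9] → #
    (5,3)@(11, 7): e=[27,30,-3] → ·
    (3,4)@(7, 9): e=[9,6,39] → #
    (5,4)@(11, 9): e=[9,30,15] → #
    (6,4)@(13, 9): e=[9,42,3] → #
    (7,4)@(15, 9): e=[9,54,-9] → ·
    (3,5)@(7, 11): e=[-9,6,57] → ·
    (4,5)@(9, 11): e=[-9,18,45] → ·
    (5,5)@(11, 11): e=[-9,30,33] → ·
  covered (7 px):
    · · · · · · · · · · ·
    · · · · · · · · · · ·
    · · · # · · · · · · ·
    · · · # # · · · · · ·
    · · · # # # # · · · ·
    · · · · · · · · · · ·
    · · · · · · · · · · ·
    · · · · · · · · · · ·
T1:
  2·area = 182  (B↔C swapped to make it positive)
  edge (18, 12)→(2, 2): d=(-16,-10) top-left  bias=+0
  edge (2, 2)→(17, 0): d=(15,-2) top-left  bias=+0
  edge (17, 0)→(18, 12): d=(1,12) right/bottom  bias=-1
    (5,0)@(11, 1): e=[106,3,73] → #
    (6,0)@(13, 1): e=[126,7,49] → #
    (7,0)@(15, 1): e=[146,11,25] → #
    (8,0)@(17, 1): e=[166,15,1] → #
    (9,0)@(19, 1): e=[186,19,-23] → ·
    (2,1)@(5, 3): e=[14,21,147] → #
    (3,1)@(7, 3): e=[34,25,123] → #
    (4,1)@(9, 3): e=[54,29,99] → #
    (9,1)@(19, 3): e=[154,49,-21] → ·
    (2,2)@(5, 5): e=[-18,51,149] → ·
    (3,2)@(7, 5): e=[2,55,125] → #
    (9,2)@(19, 5): e=[122,79,-19] → ·
  covered (24 px):
    · · · · · # # # # · ·
    · · # # # # # # # · ·
    · · · # # # # # # · ·
    · · · · · # # # # · ·
    · · · · · · · # # · ·
    · · · · · · · · # · ·
    · · · · · · · · · · ·
    · · · · · · · · · · ·
T2:
  2·area = 54
  edge (16, 14)→(20, 1): d=(4,-13) top-left  bias=+0
  edge (20, 1)→(22, 8): d=(2,7) right/bottom  bias=-1
  edge (22, 8)→(16, 14): d=(-6,6) right/bottom  bias=-1
    (9,2)@(19, 5): e=[3,15,36] → #
    (10,2)@(21, 5): e=[29,1,24] → #
    (9,3)@(19, 7): e=[11,19,24] → #
    (9,4)@(19, 9): e=[19,23,12] → #
    (10,4)@(21, 9): e=[45,9,0] → ·  [on edge]
    (8,5)@(17, 11): e=[1,41,12] → #
    (9,5)@(19, 11): e=[27,27,0] → ·  [on edge]
    (8,6)@(17, 13): e=[9,45,0] → ·  [on edge]
    (7,7)@(15, 15): e=[-9,63,0] → ·  [on edge]
  covered (6 px):
    · · · · · · · · · · ·
    · · · · · · · · · · ·
    · · · · · · · · · # #
    · · · · · · · · · # #
    · · · · · · · · · # ·
    · · · · · · · · # · ·
    · · · · · · · · · · ·
    · · · · · · · · · · ·
T3:
  2·area = 70  (B↔C swapped to make it positive)
  edge (20, 16)→(8, 11): d=(-12,-5) top-left  bias=+0
  edge (8, 11)→(10, 6): d=(2,-5) top-left  bias=+0
  edge (10, 6)→(20, 16): d=(10,10) right/bottom  bias=-1
    (2,0)@(5, 1): e=[105,-35,0] → ·  [on edge]
    (3,1)@(7, 3): e=[91,-21,0] → ·  [on edge]
    (4,2)@(9, 5): e=[77,-7,0] → ·  [on edge]
    (5,3)@(11, 7): e=[63,7,0] → ·  [on edge]
    (4,4)@(9, 9): e=[29,1,40] → #
    (5,4)@(11, 9): e=[39,11,20] → #
    (6,4)@(13, 9): e=[49,21,0] → ·  [on edge]
    (4,5)@(9, 11): e=[5,5,60] → #
    (6,5)@(13, 11): e=[25,25,20] → #
    (7,5)@(15, 11): e=[35,35,0] → ·  [on edge]
    (4,6)@(9, 13): e=[-19,9,80] → ·
    (5,6)@(11, 13): e=[-9,19,60] → ·
    (8,6)@(17, 13): e=[21,49,0] → ·  [on edge]
    (9,7)@(19, 15): e=[7,63,0] → ·  [on edge]
  covered (7 px):
    · · · · · · · · · · ·
    · · · · · · · · · · ·
    · · · · · · · · · · ·
    · · · · · · · · · · ·
    · · · · # # · · · · ·
    · · · · # # # · · · ·
    · · · · · · # # · · ·
    · · · · · · · · · · ·

Final: "outside"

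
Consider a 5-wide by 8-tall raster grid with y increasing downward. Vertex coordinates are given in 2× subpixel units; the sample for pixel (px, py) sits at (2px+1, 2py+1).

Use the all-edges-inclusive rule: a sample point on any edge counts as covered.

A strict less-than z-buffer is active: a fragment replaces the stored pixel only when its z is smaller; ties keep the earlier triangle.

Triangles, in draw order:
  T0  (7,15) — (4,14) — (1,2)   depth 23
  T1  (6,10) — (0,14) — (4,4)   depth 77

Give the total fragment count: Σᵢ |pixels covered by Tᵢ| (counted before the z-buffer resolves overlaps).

T0:
  2·area = 33
  edge (7, 15)→(4, 14): d=(-3,-1) inclusive
  edge (4, 14)→(1, 2): d=(-3,-12) inclusive
  edge (1, 2)→(7, 15): d=(6,13) inclusive
    (1,3)@(3, 7): e=[20,9,4] → █
    (2,3)@(5, 7): e=[22,33,-22] → ·
    (1,4)@(3, 9): e=[14,3,16] → █
    (2,4)@(5, 9): e=[16,27,-10] → ·
    (1,5)@(3, 11): e=[8,-3,28] → ·
    (2,5)@(5, 11): e=[10,21,2] → █
    (3,5)@(7, 11): e=[12,45,-24] → ·
    (0,6)@(1, 13): e=[0,-33,66] → ·  [on edge]
    (2,6)@(5, 13): e=[4,15,14] → █
    (3,6)@(7, 13): e=[6,39,-12] → ·
    (2,7)@(5, 15): e=[-2,9,26] → ·
    (3,7)@(7, 15): e=[0,33,0] → █  [on edge]
  covered (5 px):
    · · · · ·
    · · · · ·
    · · · · ·
    · █ · · ·
    · █ · · ·
    · · █ · ·
    · · █ · ·
    · · · █ ·
T1:
  2·area = 44
  edge (6, 10)→(0, 14): d=(-6,4) inclusive
  edge (0, 14)→(4, 4): d=(4,-10) inclusive
  edge (4, 4)→(6, 10): d=(2,6) inclusive
    (1,0)@(3, 1): e=[66,-22,0] → ·  [on edge]
    (1,3)@(3, 7): e=[30,2,12] → █
    (2,3)@(5, 7): e=[22,22,0] → █  [on edge]
    (3,3)@(7, 7): e=[14,42,-12] → ·
    (1,4)@(3, 9): e=[18,10,16] → █
    (3,4)@(7, 9): e=[2,50,-8] → ·
    (1,5)@(3, 11): e=[6,18,20] → █
    (2,5)@(5, 11): e=[-2,38,8] → ·
    (0,6)@(1, 13): e=[2,6,36] → █
    (1,6)@(3, 13): e=[-6,26,24] → ·
    (3,6)@(7, 13): e=[-22,66,0] → ·  [on edge]
    (0,7)@(1, 15): e=[-10,14,40] → ·
  covered (6 px):
    · · · · ·
    · · · · ·
    · · · · ·
    · █ █ · ·
    · █ █ · ·
    · █ · · ·
    █ · · · ·
    · · · · ·

Result: 11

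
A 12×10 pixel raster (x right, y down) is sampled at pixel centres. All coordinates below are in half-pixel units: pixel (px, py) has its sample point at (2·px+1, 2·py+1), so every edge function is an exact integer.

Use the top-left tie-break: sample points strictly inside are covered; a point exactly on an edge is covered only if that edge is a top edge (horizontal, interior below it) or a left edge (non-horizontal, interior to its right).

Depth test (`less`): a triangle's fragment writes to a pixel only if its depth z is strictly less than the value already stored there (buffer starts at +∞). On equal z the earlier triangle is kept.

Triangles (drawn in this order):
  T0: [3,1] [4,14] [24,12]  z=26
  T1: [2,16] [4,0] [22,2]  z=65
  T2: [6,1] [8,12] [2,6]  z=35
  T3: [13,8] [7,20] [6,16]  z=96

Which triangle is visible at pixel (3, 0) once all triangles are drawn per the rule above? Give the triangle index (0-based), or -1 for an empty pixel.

T0:
  2·area = 262  (B↔C swapped to make it positive)
  edge (3, 1)→(24, 12): d=(21,11) right/bottom  bias=-1
  edge (24, 12)→(4, 14): d=(-20,2) right/bottom  bias=-1
  edge (4, 14)→(3, 1): d=(-1,-13) top-left  bias=+0
    (1,0)@(3, 1): e=[0,262,0] → ·  [on edge]
    (2,1)@(5, 3): e=[20,218,24] → █
    (3,1)@(7, 3): e=[-2,214,50] → ·
    (2,2)@(5, 5): e=[62,178,22] → █
    (3,2)@(7, 5): e=[40,174,48] → █
    (4,2)@(9, 5): e=[18,170,74] → █
    (5,2)@(11, 5): e=[-4,166,100] → ·
    (2,3)@(5, 7): e=[104,138,20] → █
    (5,3)@(11, 7): e=[38,126,98] → █
    (6,3)@(13, 7): e=[16,122,124] → █
    (7,3)@(15, 7): e=[-6,118,150] → ·
    (2,4)@(5, 9): e=[146,98,18] → █
  covered (30 px):
    · · · · · · · · · · · ·
    · · █ · · · · · · · · ·
    · · █ █ █ · · · · · · ·
    · · █ █ █ █ █ · · · · ·
    · · █ █ █ █ █ █ █ · · ·
    · · █ █ █ █ █ █ █ █ █ ·
    · · █ █ █ █ █ · · · · ·
    · · · · · · · · · · · ·
    · · · · · · · · · · · ·
    · · · · · · · · · · · ·
T1:
  2·area = 292
  edge (2, 16)→(4, 0): d=(2,-16) top-left  bias=+0
  edge (4, 0)→(22, 2): d=(18,2) right/bottom  bias=-1
  edge (22, 2)→(2, 16): d=(-20,14) right/bottom  bias=-1
    (2,0)@(5, 1): e=[18,16,258] → █
    (3,0)@(7, 1): e=[50,12,230] → █
    (4,0)@(9, 1): e=[82,8,202] → █
    (5,0)@(11, 1): e=[114,4,174] → █
    (6,0)@(13, 1): e=[146,0,146] → ·  [on edge]
    (2,1)@(5, 3): e=[22,52,218] → █
    (6,1)@(13, 3): e=[150,36,106] → █
    (7,1)@(15, 3): e=[182,32,78] → █
    (8,1)@(17, 3): e=[214,28,50] → █
    (9,1)@(19, 3): e=[246,24,22] → █
    (10,1)@(21, 3): e=[278,20,-6] → ·
    (2,2)@(5, 5): e=[26,88,178] → █
  covered (36 px):
    · · █ █ █ █ · · · · · ·
    · · █ █ █ █ █ █ █ █ · ·
    · · █ █ █ █ █ █ █ · · ·
    · · █ █ █ █ █ · · · · ·
    · █ █ █ █ █ · · · · · ·
    · █ █ █ █ · · · · · · ·
    · █ █ · · · · · · · · ·
    · █ · · · · · · · · · ·
    · · · · · · · · · · · ·
    · · · · · · · · · · · ·
T2:
  2·area = 54
  edge (6, 1)→(8, 12): d=(2,11) right/bottom  bias=-1
  edge (8, 12)→(2, 6): d=(-6,-6) top-left  bias=+0
  edge (2, 6)→(6, 1): d=(4,-5) top-left  bias=+0
    (2,1)@(5, 3): e=[15,36,3] → █
    (3,1)@(7, 3): e=[-7,48,13] → ·
    (0,2)@(1, 5): e=[63,0,-9] → ·  [on edge]
    (1,2)@(3, 5): e=[41,12,1] → █
    (3,2)@(7, 5): e=[-3,36,21] → ·
    (1,3)@(3, 7): e=[45,0,9] → █  [on edge]
    (3,3)@(7, 7): e=[1,24,29] → █
    (4,3)@(9, 7): e=[-21,36,39] → ·
    (1,4)@(3, 9): e=[49,-12,17] → ·
    (2,4)@(5, 9): e=[27,0,27] → █  [on edge]
    (4,4)@(9, 9): e=[-17,24,47] → ·
    (2,5)@(5, 11): e=[31,-12,35] → ·
    (3,5)@(7, 11): e=[9,0,45] → █  [on edge]
    (4,6)@(9, 13): e=[-9,0,63] → ·  [on edge]
    (5,7)@(11, 15): e=[-27,0,81] → ·  [on edge]
    (6,8)@(13, 17): e=[-45,0,99] → ·  [on edge]
    (7,9)@(15, 19): e=[-63,0,117] → ·  [on edge]
  covered (9 px):
    · · · · · · · · · · · ·
    · · █ · · · · · · · · ·
    · █ █ · · · · · · · · ·
    · █ █ █ · · · · · · · ·
    · · █ █ · · · · · · · ·
    · · · █ · · · · · · · ·
    · · · · · · · · · · · ·
    · · · · · · · · · · · ·
    · · · · · · · · · · · ·
    · · · · · · · · · · · ·
T3:
  2·area = 36
  edge (13, 8)→(7, 20): d=(-6,12) right/bottom  bias=-1
  edge (7, 20)→(6, 16): d=(-1,-4) top-left  bias=+0
  edge (6, 16)→(13, 8): d=(7,-8) top-left  bias=+0
    (5,5)@(11, 11): e=[6,25,5] → █
    (6,5)@(13, 11): e=[-18,33,21] → ·
    (4,6)@(9, 13): e=[18,15,3] → █
    (5,6)@(11, 13): e=[-6,23,19] → ·
    (3,7)@(7, 15): e=[30,5,1] → █
    (5,7)@(11, 15): e=[-18,21,33] → ·
    (3,8)@(7, 17): e=[18,3,15] → █
    (4,8)@(9, 17): e=[-6,11,31] → ·
    (3,9)@(7, 19): e=[6,1,29] → █
    (4,9)@(9, 19): e=[-18,9,45] → ·
  covered (6 px):
    · · · · · · · · · · · ·
    · · · · · · · · · · · ·
    · · · · · · · · · · · ·
    · · · · · · · · · · · ·
    · · · · · · · · · · · ·
    · · · · · █ · · · · · ·
    · · · · █ · · · · · · ·
    · · · █ █ · · · · · · ·
    · · · █ · · · · · · · ·
    · · · █ · · · · · · · ·

Z-buffer (winner per pixel, '.' = empty):
  . . 1 1 1 1 . . . . . .
  . . 0 1 1 1 1 1 1 1 . .
  . 2 0 0 0 1 1 1 1 . . .
  . 2 0 0 0 0 0 . . . . .
  . 1 0 0 0 0 0 0 0 . . .
  . 1 0 0 0 0 0 0 0 0 0 .
  . 1 0 0 0 0 0 . . . . .
  . 1 . 3 3 . . . . . . .
  . . . 3 . . . . . . . .
  . . . 3 . . . . . . . .

Answer: 1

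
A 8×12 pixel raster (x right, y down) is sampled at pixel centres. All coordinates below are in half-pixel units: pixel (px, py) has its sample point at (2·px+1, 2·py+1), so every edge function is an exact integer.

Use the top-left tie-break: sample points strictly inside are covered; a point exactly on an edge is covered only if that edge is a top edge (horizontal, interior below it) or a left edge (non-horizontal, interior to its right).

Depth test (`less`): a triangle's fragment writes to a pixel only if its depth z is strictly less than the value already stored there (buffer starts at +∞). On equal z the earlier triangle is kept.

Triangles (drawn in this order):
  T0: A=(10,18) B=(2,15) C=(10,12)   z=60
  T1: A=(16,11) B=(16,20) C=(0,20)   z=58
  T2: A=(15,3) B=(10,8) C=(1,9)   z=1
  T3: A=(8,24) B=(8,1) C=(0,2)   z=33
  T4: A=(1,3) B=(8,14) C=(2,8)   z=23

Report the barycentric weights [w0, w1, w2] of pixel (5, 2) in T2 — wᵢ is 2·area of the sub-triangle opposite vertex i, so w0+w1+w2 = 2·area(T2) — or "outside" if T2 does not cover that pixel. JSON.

T0:
  2·area = 48
  edge (10, 18)→(2, 15): d=(-8,-3) top-left  bias=+0
  edge (2, 15)→(10, 12): d=(8,-3) top-left  bias=+0
  edge (10, 12)→(10, 18): d=(0,6) right/bottom  bias=-1
    (4,6)@(9, 13): e=[37,5,6] → #
    (5,6)@(11, 13): e=[43,11,-6] → ·
    (1,7)@(3, 15): e=[3,3,42] → #
    (2,7)@(5, 15): e=[9,9,30] → #
    (3,7)@(7, 15): e=[15,15,18] → #
    (5,7)@(11, 15): e=[27,27,-6] → ·
    (1,8)@(3, 17): e=[-13,19,42] → ·
    (2,8)@(5, 17): e=[-7,25,30] → ·
    (3,8)@(7, 17): e=[-1,31,18] → ·
    (4,8)@(9, 17): e=[5,37,6] → #
    (5,8)@(11, 17): e=[11,43,-6] → ·
    (4,9)@(9, 19): e=[-11,53,6] → ·
  covered (6 px):
    · · · · · · · ·
    · · · · · · · ·
    · · · · · · · ·
    · · · · · · · ·
    · · · · · · · ·
    · · · · · · · ·
    · · · · # · · ·
    · # # # # · · ·
    · · · · # · · ·
    · · · · · · · ·
    · · · · · · · ·
    · · · · · · · ·
T1:
  2·area = 144
  edge (16, 11)→(16, 20): d=(0,9) right/bottom  bias=-1
  edge (16, 20)→(0, 20): d=(-16,0) right/bottom  bias=-1
  edge (0, 20)→(16, 11): d=(16,-9) top-left  bias=+0
    (6,6)@(13, 13): e=[27,112,5] → #
    (7,6)@(15, 13): e=[9,112,23] → #
    (4,7)@(9, 15): e=[63,80,1] → #
    (5,7)@(11, 15): e=[45,80,19] → #
    (3,8)@(7, 17): e=[81,48,15] → #
    (1,9)@(3, 19): e=[117,16,11] → #
    (2,9)@(5, 19): e=[99,16,29] → #
    (1,10)@(3, 21): e=[117,-16,43] → ·
    (2,10)@(5, 21): e=[99,-16,61] → ·
    (3,10)@(7, 21): e=[81,-16,79] → ·
    (4,10)@(9, 21): e=[63,-16,97] → ·
    (5,10)@(11, 21): e=[45,-16,115] → ·
  covered (18 px):
    · · · · · · · ·
    · · · · · · · ·
    · · · · · · · ·
    · · · · · · · ·
    · · · · · · · ·
    · · · · · · · ·
    · · · · · · # #
    · · · · # # # #
    · · · # # # # #
    · # # # # # # #
    · · · · · · · ·
    · · · · · · · ·
T2:
  2·area = 40
  edge (15, 3)→(10, 8): d=(-5,5) right/bottom  bias=-1
  edge (10, 8)→(1, 9): d=(-9,1) right/bottom  bias=-1
  edge (1, 9)→(15, 3): d=(14,-6) top-left  bias=+0
    (7,1)@(15, 3): e=[0,40,0] → ·  [on edge]
    (5,2)@(11, 5): e=[10,26,4] → #
    (6,2)@(13, 5): e=[0,24,16] → ·  [on edge]
    (3,3)@(7, 7): e=[20,12,8] → #
    (4,3)@(9, 7): e=[10,10,20] → #
    (5,3)@(11, 7): e=[0,8,32] → ·  [on edge]
    (0,4)@(1, 9): e=[40,0,0] → ·  [on edge]
    (3,4)@(7, 9): e=[10,-6,36] → ·
    (4,4)@(9, 9): e=[0,-8,48] → ·  [on edge]
    (3,5)@(7, 11): e=[0,-24,64] → ·  [on edge]
    (2,6)@(5, 13): e=[0,-40,80] → ·  [on edge]
    (1,7)@(3, 15): e=[0,-56,96] → ·  [on edge]
    (0,8)@(1, 17): e=[0,-72,112] → ·  [on edge]
  covered (3 px):
    · · · · · · · ·
    · · · · · · · ·
    · · · · · # · ·
    · · · # # · · ·
    · · · · · · · ·
    · · · · · · · ·
    · · · · · · · ·
    · · · · · · · ·
    · · · · · · · ·
    · · · · · · · ·
    · · · · · · · ·
    · · · · · · · ·
T3:
  2·area = 184  (B↔C swapped to make it positive)
  edge (8, 24)→(0, 2): d=(-8,-22) top-left  bias=+0
  edge (0, 2)→(8, 1): d=(8,-1) top-left  bias=+0
  edge (8, 1)→(8, 24): d=(0,23) right/bottom  bias=-1
    (0,1)@(1, 3): e=[14,9,161] → #
    (1,1)@(3, 3): e=[58,11,115] → #
    (2,1)@(5, 3): e=[102,13,69] → #
    (3,1)@(7, 3): e=[146,15,23] → #
    (4,1)@(9, 3): e=[190,17,-23] → ·
    (0,2)@(1, 5): e=[-2,25,161] → ·
    (1,2)@(3, 5): e=[42,27,115] → #
    (4,2)@(9, 5): e=[174,33,-23] → ·
    (1,3)@(3, 7): e=[26,43,115] → #
    (4,3)@(9, 7): e=[158,49,-23] → ·
    (1,4)@(3, 9): e=[10,59,115] → #
    (4,4)@(9, 9): e=[142,65,-23] → ·
  covered (22 px):
    · · · · · · · ·
    # # # # · · · ·
    · # # # · · · ·
    · # # # · · · ·
    · # # # · · · ·
    · · # # · · · ·
    · · # # · · · ·
    · · # # · · · ·
    · · · # · · · ·
    · · · # · · · ·
    · · · # · · · ·
    · · · · · · · ·
T4:
  2·area = 24
  edge (1, 3)→(8, 14): d=(7,11) right/bottom  bias=-1
  edge (8, 14)→(2, 8): d=(-6,-6) top-left  bias=+0
  edge (2, 8)→(1, 3): d=(-1,-5) top-left  bias=+0
    (0,1)@(1, 3): e=[0,24,0] → ·  [on edge]
    (0,3)@(1, 7): e=[28,0,-4] → ·  [on edge]
    (1,3)@(3, 7): e=[6,12,6] → #
    (2,3)@(5, 7): e=[-16,24,16] → ·
    (1,4)@(3, 9): e=[20,0,4] → #  [on edge]
    (2,4)@(5, 9): e=[-2,12,14] → ·
    (1,5)@(3, 11): e=[34,-12,2] → ·
    (2,5)@(5, 11): e=[12,0,12] → #  [on edge]
    (3,5)@(7, 11): e=[-10,12,22] → ·
    (1,6)@(3, 13): e=[48,-24,0] → ·  [on edge]
    (2,6)@(5, 13): e=[26,-12,10] → ·
    (3,6)@(7, 13): e=[4,0,20] → #  [on edge]
    (4,7)@(9, 15): e=[-4,0,28] → ·  [on edge]
    (5,8)@(11, 17): e=[-12,0,36] → ·  [on edge]
    (6,9)@(13, 19): e=[-20,0,44] → ·  [on edge]
    (7,10)@(15, 21): e=[-28,0,52] → ·  [on edge]
    (2,11)@(5, 23): e=[96,-72,0] → ·  [on edge]
  covered (4 px):
    · · · · · · · ·
    · · · · · · · ·
    · · · · · · · ·
    · # · · · · · ·
    · # · · · · · ·
    · · # · · · · ·
    · · · # · · · ·
    · · · · · · · ·
    · · · · · · · ·
    · · · · · · · ·
    · · · · · · · ·
    · · · · · · · ·

Answer: [26,4,10]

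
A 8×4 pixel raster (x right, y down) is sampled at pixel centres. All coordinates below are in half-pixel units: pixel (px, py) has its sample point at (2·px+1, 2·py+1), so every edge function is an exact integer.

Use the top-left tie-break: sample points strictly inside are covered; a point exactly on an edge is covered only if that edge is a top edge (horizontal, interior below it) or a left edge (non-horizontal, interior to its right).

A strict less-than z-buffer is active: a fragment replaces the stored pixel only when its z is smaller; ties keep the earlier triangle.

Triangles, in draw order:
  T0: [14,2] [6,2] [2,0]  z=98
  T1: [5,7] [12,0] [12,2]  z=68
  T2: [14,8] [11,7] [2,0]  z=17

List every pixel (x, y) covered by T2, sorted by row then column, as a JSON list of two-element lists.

T0:
  2·area = 16
  edge (14, 2)→(6, 2): d=(-8,0) right/bottom  bias=-1
  edge (6, 2)→(2, 0): d=(-4,-2) top-left  bias=+0
  edge (2, 0)→(14, 2): d=(12,2) right/bottom  bias=-1
    (2,0)@(5, 1): e=[8,2,6] → █
    (3,0)@(7, 1): e=[8,6,2] → █
    (4,0)@(9, 1): e=[8,10,-2] → ·
    (2,1)@(5, 3): e=[-8,-6,30] → ·
    (3,1)@(7, 3): e=[-8,-2,26] → ·
  covered (2 px):
    · · █ █ · · · ·
    · · · · · · · ·
    · · · · · · · ·
    · · · · · · · ·
T1:
  2·area = 14
  edge (5, 7)→(12, 0): d=(7,-7) top-left  bias=+0
  edge (12, 0)→(12, 2): d=(0,2) right/bottom  bias=-1
  edge (12, 2)→(5, 7): d=(-7,5) right/bottom  bias=-1
    (5,0)@(11, 1): e=[0,2,12] → █  [on edge]
    (6,0)@(13, 1): e=[14,-2,2] → ·
    (4,1)@(9, 3): e=[0,6,8] → █  [on edge]
    (5,1)@(11, 3): e=[14,2,-2] → ·
    (3,2)@(7, 5): e=[0,10,4] → █  [on edge]
    (4,2)@(9, 5): e=[14,6,-6] → ·
    (2,3)@(5, 7): e=[0,14,0] → ·  [on edge]
    (3,3)@(7, 7): e=[14,10,-10] → ·
  covered (3 px):
    · · · · · █ · ·
    · · · · █ · · ·
    · · · █ · · · ·
    · · · · · · · ·
T2:
  2·area = 12
  edge (14, 8)→(11, 7): d=(-3,-1) top-left  bias=+0
  edge (11, 7)→(2, 0): d=(-9,-7) top-left  bias=+0
  edge (2, 0)→(14, 8): d=(12,8) right/bottom  bias=-1
    (2,2)@(5, 5): e=[0,-24,36] → ·  [on edge]
    (4,2)@(9, 5): e=[4,4,4] → █
    (5,2)@(11, 5): e=[6,18,-12] → ·
    (4,3)@(9, 7): e=[-2,-14,28] → ·
    (5,3)@(11, 7): e=[0,0,12] → █  [on edge]
    (6,3)@(13, 7): e=[2,14,-4] → ·
  covered (2 px):
    · · · · · · · ·
    · · · · · · · ·
    · · · · █ · · ·
    · · · · · █ · ·

Final: [[4,2],[5,3]]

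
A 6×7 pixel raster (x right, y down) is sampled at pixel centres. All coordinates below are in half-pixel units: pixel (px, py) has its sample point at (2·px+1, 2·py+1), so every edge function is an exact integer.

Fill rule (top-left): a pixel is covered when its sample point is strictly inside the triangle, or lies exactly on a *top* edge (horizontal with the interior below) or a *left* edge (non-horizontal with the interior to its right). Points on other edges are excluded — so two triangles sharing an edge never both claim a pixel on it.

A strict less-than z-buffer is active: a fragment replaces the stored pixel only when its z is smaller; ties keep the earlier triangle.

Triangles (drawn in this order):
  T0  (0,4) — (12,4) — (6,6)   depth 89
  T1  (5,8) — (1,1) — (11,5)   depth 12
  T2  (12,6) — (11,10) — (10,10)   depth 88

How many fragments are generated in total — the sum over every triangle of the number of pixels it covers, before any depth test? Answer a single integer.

T0:
  2·area = 24
  edge (0, 4)→(12, 4): d=(12,0) top-left  bias=+0
  edge (12, 4)→(6, 6): d=(-6,2) right/bottom  bias=-1
  edge (6, 6)→(0, 4): d=(-6,-2) top-left  bias=+0
    (1,2)@(3, 5): e=[12,12,0] → X  [on edge]
    (2,2)@(5, 5): e=[12,8,4] → X
    (3,2)@(7, 5): e=[12,4,8] → X
    (4,2)@(9, 5): e=[12,0,12] → .  [on edge]
    (1,3)@(3, 7): e=[36,0,-12] → .  [on edge]
    (2,3)@(5, 7): e=[36,-4,-8] → .
    (3,3)@(7, 7): e=[36,-8,-4] → .
    (4,3)@(9, 7): e=[36,-12,0] → .  [on edge]
  covered (3 px):
    . . . . . .
    . . . . . .
    . X X X . .
    . . . . . .
    . . . . . .
    . . . . . .
    . . . . . .
T1:
  2·area = 54
  edge (5, 8)→(1, 1): d=(-4,-7) top-left  bias=+0
  edge (1, 1)→(11, 5): d=(10,4) right/bottom  bias=-1
  edge (11, 5)→(5, 8): d=(-6,3) right/bottom  bias=-1
    (0,0)@(1, 1): e=[0,0,54] → .  [on edge]
    (1,1)@(3, 3): e=[6,12,36] → X
    (2,1)@(5, 3): e=[20,4,30] → X
    (3,1)@(7, 3): e=[34,-4,24] → .
    (1,2)@(3, 5): e=[-2,32,24] → .
    (2,2)@(5, 5): e=[12,24,18] → X
    (3,2)@(7, 5): e=[26,16,12] → X
    (4,2)@(9, 5): e=[40,8,6] → X
    (5,2)@(11, 5): e=[54,0,0] → .  [on edge]
    (2,3)@(5, 7): e=[4,44,6] → X
    (3,3)@(7, 7): e=[18,36,0] → .  [on edge]
    (4,3)@(9, 7): e=[32,28,-6] → .
    (1,4)@(3, 9): e=[-18,72,0] → .  [on edge]
  covered (6 px):
    . . . . . .
    . X X . . .
    . . X X X .
    . . X . . .
    . . . . . .
    . . . . . .
    . . . . . .
T2:
  2·area = 4
  edge (12, 6)→(11, 10): d=(-1,4) right/bottom  bias=-1
  edge (11, 10)→(10, 10): d=(-1,0) right/bottom  bias=-1
  edge (10, 10)→(12, 6): d=(2,-4) top-left  bias=+0
    (5,4)@(11, 9): e=[1,1,2] → X
    (5,5)@(11, 11): e=[-1,-1,6] → .
  covered (1 px):
    . . . . . .
    . . . . . .
    . . . . . .
    . . . . . .
    . . . . . X
    . . . . . .
    . . . . . .

Result: 10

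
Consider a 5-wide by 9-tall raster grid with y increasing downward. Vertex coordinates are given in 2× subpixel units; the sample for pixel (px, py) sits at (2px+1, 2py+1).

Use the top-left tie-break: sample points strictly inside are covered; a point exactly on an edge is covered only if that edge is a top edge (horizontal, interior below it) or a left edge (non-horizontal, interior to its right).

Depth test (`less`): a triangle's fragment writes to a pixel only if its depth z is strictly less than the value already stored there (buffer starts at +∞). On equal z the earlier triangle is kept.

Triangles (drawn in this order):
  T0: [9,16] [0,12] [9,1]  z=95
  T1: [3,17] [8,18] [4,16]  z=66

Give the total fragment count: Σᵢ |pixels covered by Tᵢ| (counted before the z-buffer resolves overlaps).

T0:
  2·area = 135
  edge (9, 16)→(0, 12): d=(-9,-4) top-left  bias=+0
  edge (0, 12)→(9, 1): d=(9,-11) top-left  bias=+0
  edge (9, 1)→(9, 16): d=(0,15) right/bottom  bias=-1
    (4,0)@(9, 1): e=[135,0,0] → ·  [on edge]
    (4,1)@(9, 3): e=[117,18,0] → ·  [on edge]
    (3,2)@(7, 5): e=[91,14,30] → █
    (4,2)@(9, 5): e=[99,36,0] → ·  [on edge]
    (2,3)@(5, 7): e=[65,10,60] → █
    (4,3)@(9, 7): e=[81,54,0] → ·  [on edge]
    (1,4)@(3, 9): e=[39,6,90] → █
    (4,4)@(9, 9): e=[63,72,0] → ·  [on edge]
    (0,5)@(1, 11): e=[13,2,120] → █
    (4,5)@(9, 11): e=[45,90,0] → ·  [on edge]
    (0,6)@(1, 13): e=[-5,20,120] → ·
    (1,6)@(3, 13): e=[3,42,90] → █
    (4,6)@(9, 13): e=[27,108,0] → ·  [on edge]
    (4,7)@(9, 15): e=[9,126,0] → ·  [on edge]
    (4,8)@(9, 17): e=[-9,144,0] → ·  [on edge]
  covered (14 px):
    · · · · ·
    · · · · ·
    · · · █ ·
    · · █ █ ·
    · █ █ █ ·
    █ █ █ █ ·
    · █ █ █ ·
    · · · █ ·
    · · · · ·
T1:
  2·area = 6  (B↔C swapped to make it positive)
  edge (3, 17)→(4, 16): d=(1,-1) top-left  bias=+0
  edge (4, 16)→(8, 18): d=(4,2) right/bottom  bias=-1
  edge (8, 18)→(3, 17): d=(-5,-1) top-left  bias=+0
    (4,5)@(9, 11): e=[0,-30,36] → ·  [on edge]
    (3,6)@(7, 13): e=[0,-18,24] → ·  [on edge]
    (2,7)@(5, 15): e=[0,-6,12] → ·  [on edge]
    (1,8)@(3, 17): e=[0,6,0] → █  [on edge]
    (2,8)@(5, 17): e=[2,2,2] → █
    (3,8)@(7, 17): e=[4,-2,4] → ·
  covered (2 px):
    · · · · ·
    · · · · ·
    · · · · ·
    · · · · ·
    · · · · ·
    · · · · ·
    · · · · ·
    · · · · ·
    · █ █ · ·

Result: 16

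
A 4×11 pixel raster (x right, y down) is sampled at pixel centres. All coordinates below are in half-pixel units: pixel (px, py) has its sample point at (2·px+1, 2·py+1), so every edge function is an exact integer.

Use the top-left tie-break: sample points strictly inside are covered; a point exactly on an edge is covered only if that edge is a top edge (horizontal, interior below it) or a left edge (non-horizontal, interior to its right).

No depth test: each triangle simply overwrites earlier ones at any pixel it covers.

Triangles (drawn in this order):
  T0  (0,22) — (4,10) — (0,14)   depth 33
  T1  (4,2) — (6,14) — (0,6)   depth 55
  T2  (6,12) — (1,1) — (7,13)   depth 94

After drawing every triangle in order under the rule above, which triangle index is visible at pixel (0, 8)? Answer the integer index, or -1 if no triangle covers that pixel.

T0:
  2·area = 32  (B↔C swapped to make it positive)
  edge (0, 22)→(0, 14): d=(0,-8) top-left  bias=+0
  edge (0, 14)→(4, 10): d=(4,-4) top-left  bias=+0
  edge (4, 10)→(0, 22): d=(-4,12) right/bottom  bias=-1
    (3,0)@(7, 1): e=[56,-24,0] → .  [on edge]
    (2,3)@(5, 7): e=[40,-8,0] → .  [on edge]
    (3,3)@(7, 7): e=[56,0,-24] → .  [on edge]
    (2,4)@(5, 9): e=[40,0,-8] → .  [on edge]
    (1,5)@(3, 11): e=[24,0,8] → X  [on edge]
    (2,5)@(5, 11): e=[40,8,-16] → .
    (0,6)@(1, 13): e=[8,0,24] → X  [on edge]
    (1,6)@(3, 13): e=[24,8,0] → .  [on edge]
    (0,7)@(1, 15): e=[8,8,16] → X
    (1,7)@(3, 15): e=[24,16,-8] → .
    (0,8)@(1, 17): e=[8,16,8] → X
    (1,8)@(3, 17): e=[24,24,-16] → .
    (0,9)@(1, 19): e=[8,24,0] → .  [on edge]
  covered (4 px):
    . . . .
    . . . .
    . . . .
    . . . .
    . . . .
    . X . .
    X . . .
    X . . .
    X . . .
    . . . .
    . . . .
T1:
  2·area = 56
  edge (4, 2)→(6, 14): d=(2,12) right/bottom  bias=-1
  edge (6, 14)→(0, 6): d=(-6,-8) top-left  bias=+0
  edge (0, 6)→(4, 2): d=(4,-4) top-left  bias=+0
    (2,0)@(5, 1): e=[-14,70,0] → .  [on edge]
    (1,1)@(3, 3): e=[14,42,0] → X  [on edge]
    (2,1)@(5, 3): e=[-10,58,8] → .
    (0,2)@(1, 5): e=[42,14,0] → X  [on edge]
    (2,2)@(5, 5): e=[-6,46,16] → .
    (0,3)@(1, 7): e=[46,2,8] → X
    (2,3)@(5, 7): e=[-2,34,24] → .
    (0,4)@(1, 9): e=[50,-10,16] → .
    (1,4)@(3, 9): e=[26,6,24] → X
    (2,4)@(5, 9): e=[2,22,32] → X
    (3,4)@(7, 9): e=[-22,38,40] → .
    (1,5)@(3, 11): e=[30,-6,32] → .
  covered (8 px):
    . . . .
    . X . .
    X X . .
    X X . .
    . X X .
    . . X .
    . . . .
    . . . .
    . . . .
    . . . .
    . . . .
T2:
  2·area = 6
  edge (6, 12)→(1, 1): d=(-5,-11) top-left  bias=+0
  edge (1, 1)→(7, 13): d=(6,12) right/bottom  bias=-1
  edge (7, 13)→(6, 12): d=(-1,-1) top-left  bias=+0
    (0,0)@(1, 1): e=[0,0,6] → .  [on edge]
    (1,2)@(3, 5): e=[2,0,4] → .  [on edge]
    (0,3)@(1, 7): e=[-30,36,0] → .  [on edge]
    (1,4)@(3, 9): e=[-18,24,0] → .  [on edge]
    (2,4)@(5, 9): e=[4,0,2] → .  [on edge]
    (2,5)@(5, 11): e=[-6,12,0] → .  [on edge]
    (3,6)@(7, 13): e=[6,0,0] → .  [on edge]
  covered (0 px):
    . . . .
    . . . .
    . . . .
    . . . .
    . . . .
    . . . .
    . . . .
    . . . .
    . . . .
    . . . .
    . . . .

Z-buffer (winner per pixel, '.' = empty):
  . . . .
  . 1 . .
  1 1 . .
  1 1 . .
  . 1 1 .
  . 0 1 .
  0 . . .
  0 . . .
  0 . . .
  . . . .
  . . . .

Result: 0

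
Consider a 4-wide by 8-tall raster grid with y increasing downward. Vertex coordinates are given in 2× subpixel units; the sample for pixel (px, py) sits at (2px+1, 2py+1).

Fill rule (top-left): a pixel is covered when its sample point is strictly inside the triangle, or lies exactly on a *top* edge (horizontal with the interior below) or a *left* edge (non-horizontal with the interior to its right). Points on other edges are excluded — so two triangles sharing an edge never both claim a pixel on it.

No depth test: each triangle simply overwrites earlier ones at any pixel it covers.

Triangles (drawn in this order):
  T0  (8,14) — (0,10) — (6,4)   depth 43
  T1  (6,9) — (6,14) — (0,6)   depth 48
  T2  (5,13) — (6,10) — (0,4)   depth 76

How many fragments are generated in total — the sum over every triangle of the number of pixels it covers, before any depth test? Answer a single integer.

T0:
  2·area = 72
  edge (8, 14)→(0, 10): d=(-8,-4) top-left  bias=+0
  edge (0, 10)→(6, 4): d=(6,-6) top-left  bias=+0
  edge (6, 4)→(8, 14): d=(2,10) right/bottom  bias=-1
    (3,1)@(7, 3): e=[84,0,-12] → ·  [on edge]
    (2,2)@(5, 5): e=[60,0,12] → █  [on edge]
    (3,2)@(7, 5): e=[68,12,-8] → ·
    (1,3)@(3, 7): e=[36,0,36] → █  [on edge]
    (3,3)@(7, 7): e=[52,24,-4] → ·
    (0,4)@(1, 9): e=[12,0,60] → █  [on edge]
    (3,4)@(7, 9): e=[36,36,0] → ·  [on edge]
    (0,5)@(1, 11): e=[-4,12,64] → ·
    (1,5)@(3, 11): e=[4,24,44] → █
    (3,5)@(7, 11): e=[20,48,4] → █
    (1,6)@(3, 13): e=[-12,36,48] → ·
    (2,6)@(5, 13): e=[-4,48,28] → ·
  covered (10 px):
    · · · ·
    · · · ·
    · · █ ·
    · █ █ ·
    █ █ █ ·
    · █ █ █
    · · · █
    · · · ·
T1:
  2·area = 30
  edge (6, 9)→(6, 14): d=(0,5) right/bottom  bias=-1
  edge (6, 14)→(0, 6): d=(-6,-8) top-left  bias=+0
  edge (0, 6)→(6, 9): d=(6,3) right/bottom  bias=-1
    (0,3)@(1, 7): e=[25,2,3] → █
    (1,3)@(3, 7): e=[15,18,-3] → ·
    (0,4)@(1, 9): e=[25,-10,15] → ·
    (1,4)@(3, 9): e=[15,6,9] → █
    (2,4)@(5, 9): e=[5,22,3] → █
    (3,4)@(7, 9): e=[-5,38,-3] → ·
    (1,5)@(3, 11): e=[15,-6,21] → ·
    (2,5)@(5, 11): e=[5,10,15] → █
    (3,5)@(7, 11): e=[-5,26,9] → ·
    (2,6)@(5, 13): e=[5,-2,27] → ·
  covered (4 px):
    · · · ·
    · · · ·
    · · · ·
    █ · · ·
    · █ █ ·
    · · █ ·
    · · · ·
    · · · ·
T2:
  2·area = 24  (B↔C swapped to make it positive)
  edge (5, 13)→(0, 4): d=(-5,-9) top-left  bias=+0
  edge (0, 4)→(6, 10): d=(6,6) right/bottom  bias=-1
  edge (6, 10)→(5, 13): d=(-1,3) right/bottom  bias=-1
    (0,2)@(1, 5): e=[4,0,20] → ·  [on edge]
    (1,3)@(3, 7): e=[12,0,12] → ·  [on edge]
    (3,3)@(7, 7): e=[48,-24,0] → ·  [on edge]
    (1,4)@(3, 9): e=[2,12,10] → █
    (2,4)@(5, 9): e=[20,0,4] → ·  [on edge]
    (1,5)@(3, 11): e=[-8,24,8] → ·
    (2,5)@(5, 11): e=[10,12,2] → █
    (3,5)@(7, 11): e=[28,0,-4] → ·  [on edge]
    (2,6)@(5, 13): e=[0,24,0] → ·  [on edge]
  covered (2 px):
    · · · ·
    · · · ·
    · · · ·
    · · · ·
    · █ · ·
    · · █ ·
    · · · ·
    · · · ·

Result: 16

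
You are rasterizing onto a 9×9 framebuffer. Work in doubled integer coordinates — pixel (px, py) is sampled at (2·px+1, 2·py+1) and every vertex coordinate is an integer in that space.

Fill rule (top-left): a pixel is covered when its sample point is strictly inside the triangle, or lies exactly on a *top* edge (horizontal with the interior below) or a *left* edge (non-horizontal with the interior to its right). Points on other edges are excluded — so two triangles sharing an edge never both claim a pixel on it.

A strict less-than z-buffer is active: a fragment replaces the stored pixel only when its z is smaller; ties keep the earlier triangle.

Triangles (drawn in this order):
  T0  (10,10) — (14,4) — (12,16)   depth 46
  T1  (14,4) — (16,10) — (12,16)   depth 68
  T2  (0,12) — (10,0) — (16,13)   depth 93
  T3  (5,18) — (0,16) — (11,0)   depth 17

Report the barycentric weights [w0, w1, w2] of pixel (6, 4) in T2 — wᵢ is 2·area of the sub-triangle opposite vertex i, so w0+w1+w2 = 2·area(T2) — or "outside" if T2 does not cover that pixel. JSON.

T0:
  2·area = 36
  edge (10, 10)→(14, 4): d=(4,-6) top-left  bias=+0
  edge (14, 4)→(12, 16): d=(-2,12) right/bottom  bias=-1
  edge (12, 16)→(10, 10): d=(-2,-6) top-left  bias=+0
    (3,0)@(7, 1): e=[-54,90,0] → ·  [on edge]
    (4,3)@(9, 7): e=[-18,54,0] → ·  [on edge]
    (6,3)@(13, 7): e=[6,6,24] → #
    (7,3)@(15, 7): e=[18,-18,36] → ·
    (5,4)@(11, 9): e=[2,26,8] → #
    (7,4)@(15, 9): e=[26,-22,32] → ·
    (5,5)@(11, 11): e=[10,22,4] → #
    (6,5)@(13, 11): e=[22,-2,16] → ·
    (5,6)@(11, 13): e=[18,18,0] → #  [on edge]
    (6,6)@(13, 13): e=[30,-6,12] → ·
    (5,7)@(11, 15): e=[26,14,-4] → ·
  covered (5 px):
    · · · · · · · · ·
    · · · · · · · · ·
    · · · · · · · · ·
    · · · · · · # · ·
    · · · · · # # · ·
    · · · · · # · · ·
    · · · · · # · · ·
    · · · · · · · · ·
    · · · · · · · · ·
T1:
  2·area = 36
  edge (14, 4)→(16, 10): d=(2,6) right/bottom  bias=-1
  edge (16, 10)→(12, 16): d=(-4,6) right/bottom  bias=-1
  edge (12, 16)→(14, 4): d=(2,-12) top-left  bias=+0
    (6,0)@(13, 1): e=[0,54,-18] → ·  [on edge]
    (7,3)@(15, 7): e=[0,18,18] → ·  [on edge]
    (7,4)@(15, 9): e=[4,10,22] → #
    (8,4)@(17, 9): e=[-8,-2,46] → ·
    (6,5)@(13, 11): e=[20,14,2] → #
    (8,5)@(17, 11): e=[-4,-10,50] → ·
    (6,6)@(13, 13): e=[24,6,6] → #
    (7,6)@(15, 13): e=[12,-6,30] → ·
    (8,6)@(17, 13): e=[0,-18,54] → ·  [on edge]
    (6,7)@(13, 15): e=[28,-2,10] → ·
  covered (4 px):
    · · · · · · · · ·
    · · · · · · · · ·
    · · · · · · · · ·
    · · · · · · · · ·
    · · · · · · · # ·
    · · · · · · # # ·
    · · · · · · # · ·
    · · · · · · · · ·
    · · · · · · · · ·
T2:
  2·area = 202
  edge (0, 12)→(10, 0): d=(10,-12) top-left  bias=+0
  edge (10, 0)→(16, 13): d=(6,13) right/bottom  bias=-1
  edge (16, 13)→(0, 12): d=(-16,-1) top-left  bias=+0
    (4,1)@(9, 3): e=[18,31,153] → #
    (5,1)@(11, 3): e=[42,5,155] → #
    (6,1)@(13, 3): e=[66,-21,157] → ·
    (3,2)@(7, 5): e=[14,69,119] → #
    (6,2)@(13, 5): e=[86,-9,125] → ·
    (2,3)@(5, 7): e=[10,107,85] → #
    (6,3)@(13, 7): e=[106,3,93] → #
    (7,3)@(15, 7): e=[130,-23,95] → ·
    (1,4)@(3, 9): e=[6,145,51] → #
    (7,4)@(15, 9): e=[150,-11,63] → ·
    (0,5)@(1, 11): e=[2,183,17] → #
    (7,5)@(15, 11): e=[170,1,31] → #
  covered (24 px):
    · · · · · · · · ·
    · · · · # # · · ·
    · · · # # # · · ·
    · · # # # # # · ·
    · # # # # # # · ·
    # # # # # # # # ·
    · · · · · · · · ·
    · · · · · · · · ·
    · · · · · · · · ·
T3:
  2·area = 102
  edge (5, 18)→(0, 16): d=(-5,-2) top-left  bias=+0
  edge (0, 16)→(11, 0): d=(11,-16) top-left  bias=+0
  edge (11, 0)→(5, 18): d=(-6,18) right/bottom  bias=-1
    (4,1)@(9, 3): e=[83,1,18] → #
    (5,1)@(11, 3): e=[87,33,-18] → ·
    (4,2)@(9, 5): e=[73,23,6] → #
    (5,2)@(11, 5): e=[77,55,-30] → ·
    (3,3)@(7, 7): e=[59,13,30] → #
    (4,3)@(9, 7): e=[63,45,-6] → ·
    (2,4)@(5, 9): e=[45,3,54] → #
    (4,4)@(9, 9): e=[53,67,-18] → ·
    (2,5)@(5, 11): e=[35,25,42] → #
    (4,5)@(9, 11): e=[43,89,-30] → ·
    (1,6)@(3, 13): e=[21,15,66] → #
    (3,6)@(7, 13): e=[29,79,-6] → ·
  covered (14 px):
    · · · · · · · · ·
    · · · · # · · · ·
    · · · · # · · · ·
    · · · # · · · · ·
    · · # # · · · · ·
    · · # # · · · · ·
    · # # · · · · · ·
    # # # · · · · · ·
    · # # · · · · · ·

Result: [15,61,126]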